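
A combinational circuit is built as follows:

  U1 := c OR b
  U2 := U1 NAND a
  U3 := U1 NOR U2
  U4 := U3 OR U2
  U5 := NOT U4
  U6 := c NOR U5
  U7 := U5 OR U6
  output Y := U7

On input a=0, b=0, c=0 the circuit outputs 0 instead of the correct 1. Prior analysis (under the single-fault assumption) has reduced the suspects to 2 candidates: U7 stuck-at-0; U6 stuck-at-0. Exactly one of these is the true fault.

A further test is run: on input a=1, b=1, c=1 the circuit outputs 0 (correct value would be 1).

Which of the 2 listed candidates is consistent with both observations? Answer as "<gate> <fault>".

U7 stuck-at-0

Evaluate each candidate on input a=1, b=1, c=1:
  U7 stuck-at-0: U1=1, U2=0, U3=0, U4=0, U5=1, U6=0, U7=0 [stuck-at-0] → 0 — matches
  U6 stuck-at-0: U1=1, U2=0, U3=0, U4=0, U5=1, U6=0 [stuck-at-0], U7=1 → 1 — eliminated
Only U7 stuck-at-0 reproduces the observed 0.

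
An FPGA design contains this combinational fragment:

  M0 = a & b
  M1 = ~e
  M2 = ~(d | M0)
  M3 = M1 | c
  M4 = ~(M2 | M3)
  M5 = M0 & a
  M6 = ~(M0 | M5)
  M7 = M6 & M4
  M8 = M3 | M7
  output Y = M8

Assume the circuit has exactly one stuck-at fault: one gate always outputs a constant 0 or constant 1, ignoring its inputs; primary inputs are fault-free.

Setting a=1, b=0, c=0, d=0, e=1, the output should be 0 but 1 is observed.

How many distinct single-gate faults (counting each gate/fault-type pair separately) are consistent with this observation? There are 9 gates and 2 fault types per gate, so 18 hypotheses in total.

6

Fault-free: M0=0, M1=0, M2=1, M3=0, M4=0, M5=0, M6=1, M7=0, M8=0 → 0. Observed 1.
  M0: none of the 2 fault types match ✗
  M1: stuck-at-1 ✓; others ✗
  M2: stuck-at-0 ✓; others ✗
  M3: stuck-at-1 ✓; others ✗
  M4: stuck-at-1 ✓; others ✗
  M5: none of the 2 fault types match ✗
  M6: none of the 2 fault types match ✗
  M7: stuck-at-1 ✓; others ✗
  M8: stuck-at-1 ✓; others ✗
Consistent faults: {M1 stuck-at-1, M2 stuck-at-0, M3 stuck-at-1, M4 stuck-at-1, M7 stuck-at-1, M8 stuck-at-1} — 6 in all.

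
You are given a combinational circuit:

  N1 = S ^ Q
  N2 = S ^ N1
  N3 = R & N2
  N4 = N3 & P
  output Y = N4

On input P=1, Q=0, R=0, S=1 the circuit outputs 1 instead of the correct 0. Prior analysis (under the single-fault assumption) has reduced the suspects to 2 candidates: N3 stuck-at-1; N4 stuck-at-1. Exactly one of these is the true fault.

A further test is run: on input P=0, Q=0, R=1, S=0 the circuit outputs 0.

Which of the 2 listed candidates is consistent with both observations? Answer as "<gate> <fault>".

Evaluate each candidate on input P=0, Q=0, R=1, S=0:
  N3 stuck-at-1: N1=0, N2=0, N3=1 [stuck-at-1], N4=0 → 0 — matches
  N4 stuck-at-1: N1=0, N2=0, N3=0, N4=1 [stuck-at-1] → 1 — eliminated
Only N3 stuck-at-1 reproduces the observed 0.

N3 stuck-at-1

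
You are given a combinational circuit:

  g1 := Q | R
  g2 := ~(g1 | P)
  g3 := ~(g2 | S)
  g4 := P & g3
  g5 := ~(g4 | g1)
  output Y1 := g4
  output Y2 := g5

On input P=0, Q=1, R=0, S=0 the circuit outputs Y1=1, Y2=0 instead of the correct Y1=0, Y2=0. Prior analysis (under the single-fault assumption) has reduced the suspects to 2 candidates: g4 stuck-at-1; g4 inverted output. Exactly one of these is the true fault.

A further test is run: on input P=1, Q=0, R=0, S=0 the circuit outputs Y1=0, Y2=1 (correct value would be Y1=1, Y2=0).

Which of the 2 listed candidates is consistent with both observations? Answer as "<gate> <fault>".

Evaluate each candidate on input P=1, Q=0, R=0, S=0:
  g4 stuck-at-1: g1=0, g2=0, g3=1, g4=1 [stuck-at-1], g5=0 → Y1=1, Y2=0 — eliminated
  g4 inverted output: g1=0, g2=0, g3=1, g4=0 [inverted output], g5=1 → Y1=0, Y2=1 — matches
Only g4 inverted output reproduces the observed Y1=0, Y2=1.

g4 inverted output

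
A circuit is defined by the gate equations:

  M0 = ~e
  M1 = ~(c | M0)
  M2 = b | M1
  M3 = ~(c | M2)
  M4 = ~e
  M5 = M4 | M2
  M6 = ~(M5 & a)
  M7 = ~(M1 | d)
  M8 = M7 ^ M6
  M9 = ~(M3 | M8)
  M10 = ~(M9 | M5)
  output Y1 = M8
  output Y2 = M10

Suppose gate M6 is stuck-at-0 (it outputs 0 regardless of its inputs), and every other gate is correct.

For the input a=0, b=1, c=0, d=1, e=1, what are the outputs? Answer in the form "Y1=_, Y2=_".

Propagate with M6 forced: M0=0, M1=1, M2=1, M3=0, M4=0, M5=1, M6=0 [stuck-at-0], M7=0, M8=0, M9=1, M10=0.
So the outputs are Y1=0, Y2=0. (Without the fault they would be Y1=1, Y2=0.)

Y1=0, Y2=0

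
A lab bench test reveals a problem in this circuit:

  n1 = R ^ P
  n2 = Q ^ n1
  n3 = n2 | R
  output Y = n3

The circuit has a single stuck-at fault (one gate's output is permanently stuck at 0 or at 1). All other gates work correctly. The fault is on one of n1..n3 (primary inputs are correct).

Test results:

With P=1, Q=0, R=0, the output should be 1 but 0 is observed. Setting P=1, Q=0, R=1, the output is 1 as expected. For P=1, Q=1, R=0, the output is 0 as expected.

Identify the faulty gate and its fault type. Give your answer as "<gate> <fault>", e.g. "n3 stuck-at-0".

Fault-free values for test 1 (P=1, Q=0, R=0): n1=1, n2=1, n3=1, giving Y=1. Observed 0.
Test 1: faults giving observed 0 are {n1 stuck-at-0, n2 stuck-at-0, n3 stuck-at-0}.
Test 2 (P=1, Q=0, R=1): fault-free n1=0, n2=0, n3=1 → 1; observed 1. Eliminates n3 stuck-at-0.
Test 3 (P=1, Q=1, R=0): fault-free n1=1, n2=0, n3=0 → 0; observed 0. Eliminates n1 stuck-at-0.
Only n2 stuck-at-0 is consistent with every test.

n2 stuck-at-0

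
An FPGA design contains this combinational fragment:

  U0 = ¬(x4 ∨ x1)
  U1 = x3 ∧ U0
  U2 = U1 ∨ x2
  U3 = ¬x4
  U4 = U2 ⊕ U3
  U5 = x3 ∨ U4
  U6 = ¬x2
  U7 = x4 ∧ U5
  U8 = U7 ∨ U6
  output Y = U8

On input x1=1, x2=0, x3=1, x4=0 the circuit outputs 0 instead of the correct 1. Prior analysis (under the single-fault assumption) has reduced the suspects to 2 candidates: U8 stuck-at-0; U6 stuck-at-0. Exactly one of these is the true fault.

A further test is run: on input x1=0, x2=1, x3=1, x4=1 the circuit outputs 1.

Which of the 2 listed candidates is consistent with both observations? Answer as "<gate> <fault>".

Evaluate each candidate on input x1=0, x2=1, x3=1, x4=1:
  U8 stuck-at-0: U0=0, U1=0, U2=1, U3=0, U4=1, U5=1, U6=0, U7=1, U8=0 [stuck-at-0] → 0 — eliminated
  U6 stuck-at-0: U0=0, U1=0, U2=1, U3=0, U4=1, U5=1, U6=0 [stuck-at-0], U7=1, U8=1 → 1 — matches
Only U6 stuck-at-0 reproduces the observed 1.

U6 stuck-at-0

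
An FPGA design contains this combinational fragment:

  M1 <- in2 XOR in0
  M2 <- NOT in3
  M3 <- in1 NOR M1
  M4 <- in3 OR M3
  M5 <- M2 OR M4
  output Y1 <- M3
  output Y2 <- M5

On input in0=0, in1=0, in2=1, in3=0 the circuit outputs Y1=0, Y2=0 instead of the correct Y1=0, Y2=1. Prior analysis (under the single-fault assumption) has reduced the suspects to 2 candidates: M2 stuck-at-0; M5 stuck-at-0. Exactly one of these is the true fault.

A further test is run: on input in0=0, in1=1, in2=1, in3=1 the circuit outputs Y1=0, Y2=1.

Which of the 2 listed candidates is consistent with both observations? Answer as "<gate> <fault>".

M2 stuck-at-0

Evaluate each candidate on input in0=0, in1=1, in2=1, in3=1:
  M2 stuck-at-0: M1=1, M2=0 [stuck-at-0], M3=0, M4=1, M5=1 → Y1=0, Y2=1 — matches
  M5 stuck-at-0: M1=1, M2=0, M3=0, M4=1, M5=0 [stuck-at-0] → Y1=0, Y2=0 — eliminated
Only M2 stuck-at-0 reproduces the observed Y1=0, Y2=1.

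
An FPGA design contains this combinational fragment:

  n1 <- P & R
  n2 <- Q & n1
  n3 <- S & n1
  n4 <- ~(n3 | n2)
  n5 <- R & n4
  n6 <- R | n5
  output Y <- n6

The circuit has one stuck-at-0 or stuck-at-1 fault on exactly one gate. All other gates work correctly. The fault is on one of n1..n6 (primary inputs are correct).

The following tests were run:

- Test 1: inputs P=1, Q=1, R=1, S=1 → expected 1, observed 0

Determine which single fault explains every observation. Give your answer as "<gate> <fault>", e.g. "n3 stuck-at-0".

Fault-free values for test 1 (P=1, Q=1, R=1, S=1): n1=1, n2=1, n3=1, n4=0, n5=0, n6=1, giving Y=1. Observed 0.
Test 1: faults giving observed 0 are {n6 stuck-at-0}.
Only n6 stuck-at-0 is consistent with every test.

n6 stuck-at-0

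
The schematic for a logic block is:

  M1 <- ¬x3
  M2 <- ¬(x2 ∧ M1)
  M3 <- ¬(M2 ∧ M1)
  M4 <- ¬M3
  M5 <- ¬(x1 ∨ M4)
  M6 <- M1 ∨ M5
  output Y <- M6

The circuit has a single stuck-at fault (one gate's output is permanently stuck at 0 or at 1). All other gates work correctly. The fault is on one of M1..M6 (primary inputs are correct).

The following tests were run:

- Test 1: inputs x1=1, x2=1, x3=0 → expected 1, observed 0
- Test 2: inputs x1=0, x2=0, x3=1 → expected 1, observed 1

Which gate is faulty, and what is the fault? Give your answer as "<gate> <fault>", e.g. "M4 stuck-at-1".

Fault-free values for test 1 (x1=1, x2=1, x3=0): M1=1, M2=0, M3=1, M4=0, M5=0, M6=1, giving Y=1. Observed 0.
Test 1: faults giving observed 0 are {M1 stuck-at-0, M6 stuck-at-0}.
Test 2 (x1=0, x2=0, x3=1): fault-free M1=0, M2=1, M3=1, M4=0, M5=1, M6=1 → 1; observed 1. Eliminates M6 stuck-at-0.
Only M1 stuck-at-0 is consistent with every test.

M1 stuck-at-0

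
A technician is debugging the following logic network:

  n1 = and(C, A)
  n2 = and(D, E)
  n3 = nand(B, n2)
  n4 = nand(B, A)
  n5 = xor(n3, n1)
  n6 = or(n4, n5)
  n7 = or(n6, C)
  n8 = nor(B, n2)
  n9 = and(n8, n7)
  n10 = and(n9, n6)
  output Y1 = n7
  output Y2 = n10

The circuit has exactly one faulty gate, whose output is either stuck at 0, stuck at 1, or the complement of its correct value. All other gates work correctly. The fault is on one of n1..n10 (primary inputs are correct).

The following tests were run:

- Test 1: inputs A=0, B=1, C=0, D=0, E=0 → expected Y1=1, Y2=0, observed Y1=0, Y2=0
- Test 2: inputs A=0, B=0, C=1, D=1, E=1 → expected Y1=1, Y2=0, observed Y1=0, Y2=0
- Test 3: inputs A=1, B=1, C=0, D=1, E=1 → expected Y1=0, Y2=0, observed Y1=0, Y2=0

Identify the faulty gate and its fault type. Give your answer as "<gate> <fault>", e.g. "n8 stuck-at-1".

n7 stuck-at-0

Fault-free values for test 1 (A=0, B=1, C=0, D=0, E=0): n1=0, n2=0, n3=1, n4=1, n5=1, n6=1, n7=1, n8=0, n9=0, n10=0, giving Y1=1, Y2=0. Observed Y1=0, Y2=0.
Test 1: faults giving observed Y1=0, Y2=0 are {n6 stuck-at-0, n6 inverted output, n7 stuck-at-0, n7 inverted output}.
Test 2 (A=0, B=0, C=1, D=1, E=1): fault-free n1=0, n2=1, n3=1, n4=1, n5=1, n6=1, n7=1, n8=0, n9=0, n10=0 → Y1=1, Y2=0; observed Y1=0, Y2=0. Eliminates n6 stuck-at-0, n6 inverted output.
Test 3 (A=1, B=1, C=0, D=1, E=1): fault-free n1=0, n2=1, n3=0, n4=0, n5=0, n6=0, n7=0, n8=0, n9=0, n10=0 → Y1=0, Y2=0; observed Y1=0, Y2=0. Eliminates n7 inverted output.
Only n7 stuck-at-0 is consistent with every test.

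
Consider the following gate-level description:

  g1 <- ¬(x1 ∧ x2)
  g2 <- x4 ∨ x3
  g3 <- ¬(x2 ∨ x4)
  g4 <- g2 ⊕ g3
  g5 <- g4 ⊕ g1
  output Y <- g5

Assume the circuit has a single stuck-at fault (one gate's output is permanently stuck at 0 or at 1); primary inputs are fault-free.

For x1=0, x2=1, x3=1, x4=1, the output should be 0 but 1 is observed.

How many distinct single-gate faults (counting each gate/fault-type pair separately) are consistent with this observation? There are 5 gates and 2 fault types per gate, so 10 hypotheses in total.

Fault-free: g1=1, g2=1, g3=0, g4=1, g5=0 → 0. Observed 1.
  g1 stuck-at-0: output 1 ✓
  g1 stuck-at-1: output 0 ✗
  g2 stuck-at-0: output 1 ✓
  g2 stuck-at-1: output 0 ✗
  g3 stuck-at-0: output 0 ✗
  g3 stuck-at-1: output 1 ✓
  g4 stuck-at-0: output 1 ✓
  g4 stuck-at-1: output 0 ✗
  g5 stuck-at-0: output 0 ✗
  g5 stuck-at-1: output 1 ✓
Consistent faults: {g1 stuck-at-0, g2 stuck-at-0, g3 stuck-at-1, g4 stuck-at-0, g5 stuck-at-1} — 5 in all.

5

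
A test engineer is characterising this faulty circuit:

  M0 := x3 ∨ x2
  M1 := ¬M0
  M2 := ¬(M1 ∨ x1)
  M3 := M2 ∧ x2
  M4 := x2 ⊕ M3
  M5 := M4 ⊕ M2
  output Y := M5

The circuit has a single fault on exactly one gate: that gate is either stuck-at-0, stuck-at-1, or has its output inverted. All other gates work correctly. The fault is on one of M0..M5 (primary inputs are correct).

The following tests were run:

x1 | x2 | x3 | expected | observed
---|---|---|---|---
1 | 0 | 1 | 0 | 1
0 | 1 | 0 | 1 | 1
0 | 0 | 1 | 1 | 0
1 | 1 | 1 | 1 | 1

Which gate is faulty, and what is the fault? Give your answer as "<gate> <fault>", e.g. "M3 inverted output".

M2 inverted output

Fault-free values for test 1 (x1=1, x2=0, x3=1): M0=1, M1=0, M2=0, M3=0, M4=0, M5=0, giving Y=0. Observed 1.
Test 1: faults giving observed 1 are {M2 stuck-at-1, M2 inverted output, M3 stuck-at-1, M3 inverted output, M4 stuck-at-1, M4 inverted output, M5 stuck-at-1, M5 inverted output}.
Test 2 (x1=0, x2=1, x3=0): fault-free M0=1, M1=0, M2=1, M3=1, M4=0, M5=1 → 1; observed 1. Eliminates M3 inverted output, M4 stuck-at-1, M4 inverted output, M5 inverted output.
Test 3 (x1=0, x2=0, x3=1): fault-free M0=1, M1=0, M2=1, M3=0, M4=0, M5=1 → 1; observed 0. Eliminates M2 stuck-at-1, M5 stuck-at-1.
Test 4 (x1=1, x2=1, x3=1): fault-free M0=1, M1=0, M2=0, M3=0, M4=1, M5=1 → 1; observed 1. Eliminates M3 stuck-at-1.
Only M2 inverted output is consistent with every test.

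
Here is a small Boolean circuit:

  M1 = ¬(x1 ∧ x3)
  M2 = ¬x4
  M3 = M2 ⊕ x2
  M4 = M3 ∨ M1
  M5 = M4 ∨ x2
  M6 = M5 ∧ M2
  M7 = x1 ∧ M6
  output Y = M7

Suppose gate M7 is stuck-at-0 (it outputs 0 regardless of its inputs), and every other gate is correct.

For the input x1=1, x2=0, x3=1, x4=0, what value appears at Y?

Propagate with M7 forced: M1=0, M2=1, M3=1, M4=1, M5=1, M6=1, M7=0 [stuck-at-0].
So Y = 0. (Without the fault it would be 1.)

0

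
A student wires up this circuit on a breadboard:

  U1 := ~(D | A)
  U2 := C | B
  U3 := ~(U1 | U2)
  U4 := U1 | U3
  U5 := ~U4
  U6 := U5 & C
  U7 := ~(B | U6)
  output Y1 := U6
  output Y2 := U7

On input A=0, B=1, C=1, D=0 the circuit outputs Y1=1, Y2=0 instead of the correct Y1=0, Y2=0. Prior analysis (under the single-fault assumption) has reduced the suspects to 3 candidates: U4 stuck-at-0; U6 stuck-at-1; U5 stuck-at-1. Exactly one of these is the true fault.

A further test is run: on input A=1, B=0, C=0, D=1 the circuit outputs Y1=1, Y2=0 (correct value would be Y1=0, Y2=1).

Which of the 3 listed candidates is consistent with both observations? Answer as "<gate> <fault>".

U6 stuck-at-1

Evaluate each candidate on input A=1, B=0, C=0, D=1:
  U4 stuck-at-0: U1=0, U2=0, U3=1, U4=0 [stuck-at-0], U5=1, U6=0, U7=1 → Y1=0, Y2=1 — eliminated
  U6 stuck-at-1: U1=0, U2=0, U3=1, U4=1, U5=0, U6=1 [stuck-at-1], U7=0 → Y1=1, Y2=0 — matches
  U5 stuck-at-1: U1=0, U2=0, U3=1, U4=1, U5=1 [stuck-at-1], U6=0, U7=1 → Y1=0, Y2=1 — eliminated
Only U6 stuck-at-1 reproduces the observed Y1=1, Y2=0.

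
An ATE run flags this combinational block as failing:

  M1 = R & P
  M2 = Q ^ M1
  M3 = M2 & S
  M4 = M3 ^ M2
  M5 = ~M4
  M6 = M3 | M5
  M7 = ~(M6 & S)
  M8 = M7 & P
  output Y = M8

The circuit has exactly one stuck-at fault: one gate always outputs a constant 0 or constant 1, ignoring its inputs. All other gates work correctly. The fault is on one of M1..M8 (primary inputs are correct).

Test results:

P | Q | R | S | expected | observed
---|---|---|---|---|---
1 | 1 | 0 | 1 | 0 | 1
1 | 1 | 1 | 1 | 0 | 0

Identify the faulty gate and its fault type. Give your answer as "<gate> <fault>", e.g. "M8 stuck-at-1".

Fault-free values for test 1 (P=1, Q=1, R=0, S=1): M1=0, M2=1, M3=1, M4=0, M5=1, M6=1, M7=0, M8=0, giving Y=0. Observed 1.
Test 1: faults giving observed 1 are {M3 stuck-at-0, M6 stuck-at-0, M7 stuck-at-1, M8 stuck-at-1}.
Test 2 (P=1, Q=1, R=1, S=1): fault-free M1=1, M2=0, M3=0, M4=0, M5=1, M6=1, M7=0, M8=0 → 0; observed 0. Eliminates M6 stuck-at-0, M7 stuck-at-1, M8 stuck-at-1.
Only M3 stuck-at-0 is consistent with every test.

M3 stuck-at-0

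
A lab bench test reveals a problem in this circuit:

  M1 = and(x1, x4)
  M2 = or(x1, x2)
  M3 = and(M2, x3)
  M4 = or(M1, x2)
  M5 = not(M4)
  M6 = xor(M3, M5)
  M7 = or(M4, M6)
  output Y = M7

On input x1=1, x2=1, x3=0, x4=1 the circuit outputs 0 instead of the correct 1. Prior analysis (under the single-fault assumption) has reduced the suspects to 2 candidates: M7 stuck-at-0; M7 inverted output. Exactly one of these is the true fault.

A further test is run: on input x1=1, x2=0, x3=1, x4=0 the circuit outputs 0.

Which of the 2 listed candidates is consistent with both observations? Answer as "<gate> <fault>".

Evaluate each candidate on input x1=1, x2=0, x3=1, x4=0:
  M7 stuck-at-0: M1=0, M2=1, M3=1, M4=0, M5=1, M6=0, M7=0 [stuck-at-0] → 0 — matches
  M7 inverted output: M1=0, M2=1, M3=1, M4=0, M5=1, M6=0, M7=1 [inverted output] → 1 — eliminated
Only M7 stuck-at-0 reproduces the observed 0.

M7 stuck-at-0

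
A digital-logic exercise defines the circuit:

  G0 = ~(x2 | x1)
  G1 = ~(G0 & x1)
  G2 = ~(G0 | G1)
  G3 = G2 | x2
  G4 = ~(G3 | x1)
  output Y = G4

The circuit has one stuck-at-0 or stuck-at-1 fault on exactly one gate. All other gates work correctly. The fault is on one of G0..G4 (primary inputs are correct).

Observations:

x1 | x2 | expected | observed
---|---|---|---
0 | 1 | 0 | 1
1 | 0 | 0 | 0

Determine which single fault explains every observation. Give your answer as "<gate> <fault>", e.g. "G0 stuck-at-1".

G3 stuck-at-0

Fault-free values for test 1 (x1=0, x2=1): G0=0, G1=1, G2=0, G3=1, G4=0, giving Y=0. Observed 1.
Test 1: faults giving observed 1 are {G3 stuck-at-0, G4 stuck-at-1}.
Test 2 (x1=1, x2=0): fault-free G0=0, G1=1, G2=0, G3=0, G4=0 → 0; observed 0. Eliminates G4 stuck-at-1.
Only G3 stuck-at-0 is consistent with every test.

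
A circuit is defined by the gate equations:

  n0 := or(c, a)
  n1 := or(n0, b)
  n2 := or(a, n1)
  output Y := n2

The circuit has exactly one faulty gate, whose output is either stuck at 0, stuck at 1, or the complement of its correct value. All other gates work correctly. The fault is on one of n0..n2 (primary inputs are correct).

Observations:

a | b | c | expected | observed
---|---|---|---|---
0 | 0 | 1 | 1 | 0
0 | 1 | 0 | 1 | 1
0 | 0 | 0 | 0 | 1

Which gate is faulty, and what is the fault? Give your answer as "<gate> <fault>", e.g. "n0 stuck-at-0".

Fault-free values for test 1 (a=0, b=0, c=1): n0=1, n1=1, n2=1, giving Y=1. Observed 0.
Test 1: faults giving observed 0 are {n0 stuck-at-0, n0 inverted output, n1 stuck-at-0, n1 inverted output, n2 stuck-at-0, n2 inverted output}.
Test 2 (a=0, b=1, c=0): fault-free n0=0, n1=1, n2=1 → 1; observed 1. Eliminates n1 stuck-at-0, n1 inverted output, n2 stuck-at-0, n2 inverted output.
Test 3 (a=0, b=0, c=0): fault-free n0=0, n1=0, n2=0 → 0; observed 1. Eliminates n0 stuck-at-0.
Only n0 inverted output is consistent with every test.

n0 inverted output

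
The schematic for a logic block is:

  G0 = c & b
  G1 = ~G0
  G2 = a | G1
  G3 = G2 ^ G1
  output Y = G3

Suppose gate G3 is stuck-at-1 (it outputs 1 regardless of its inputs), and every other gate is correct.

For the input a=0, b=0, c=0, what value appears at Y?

Propagate with G3 forced: G0=0, G1=1, G2=1, G3=1 [stuck-at-1].
So Y = 1. (Without the fault it would be 0.)

1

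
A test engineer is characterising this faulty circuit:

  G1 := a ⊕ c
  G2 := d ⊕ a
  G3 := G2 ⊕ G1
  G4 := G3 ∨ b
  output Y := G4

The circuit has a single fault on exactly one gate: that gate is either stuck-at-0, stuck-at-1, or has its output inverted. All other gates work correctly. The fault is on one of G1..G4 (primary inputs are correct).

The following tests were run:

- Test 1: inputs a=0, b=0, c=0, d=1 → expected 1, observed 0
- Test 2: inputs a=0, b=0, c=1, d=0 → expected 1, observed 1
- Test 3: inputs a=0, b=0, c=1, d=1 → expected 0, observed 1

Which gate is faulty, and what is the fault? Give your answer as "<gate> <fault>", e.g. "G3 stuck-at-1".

Fault-free values for test 1 (a=0, b=0, c=0, d=1): G1=0, G2=1, G3=1, G4=1, giving Y=1. Observed 0.
Test 1: faults giving observed 0 are {G1 stuck-at-1, G1 inverted output, G2 stuck-at-0, G2 inverted output, G3 stuck-at-0, G3 inverted output, G4 stuck-at-0, G4 inverted output}.
Test 2 (a=0, b=0, c=1, d=0): fault-free G1=1, G2=0, G3=1, G4=1 → 1; observed 1. Eliminates G1 inverted output, G2 inverted output, G3 stuck-at-0, G3 inverted output, G4 stuck-at-0, G4 inverted output.
Test 3 (a=0, b=0, c=1, d=1): fault-free G1=1, G2=1, G3=0, G4=0 → 0; observed 1. Eliminates G1 stuck-at-1.
Only G2 stuck-at-0 is consistent with every test.

G2 stuck-at-0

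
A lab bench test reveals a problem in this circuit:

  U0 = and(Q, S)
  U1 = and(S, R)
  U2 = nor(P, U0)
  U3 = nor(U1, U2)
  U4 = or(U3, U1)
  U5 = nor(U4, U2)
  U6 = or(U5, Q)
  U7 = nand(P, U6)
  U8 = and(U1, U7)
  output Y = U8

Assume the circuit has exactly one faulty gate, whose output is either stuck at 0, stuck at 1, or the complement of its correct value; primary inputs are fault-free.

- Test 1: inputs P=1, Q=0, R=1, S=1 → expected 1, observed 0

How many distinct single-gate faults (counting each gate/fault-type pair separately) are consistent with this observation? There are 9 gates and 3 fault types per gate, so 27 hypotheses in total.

12

Fault-free: U0=0, U1=1, U2=0, U3=0, U4=1, U5=0, U6=0, U7=1, U8=1 → 1. Observed 0.
  U0: none of the 3 fault types match ✗
  U1: stuck-at-0, inverted output ✓; others ✗
  U2: none of the 3 fault types match ✗
  U3: none of the 3 fault types match ✗
  U4: stuck-at-0, inverted output ✓; others ✗
  U5: stuck-at-1, inverted output ✓; others ✗
  U6: stuck-at-1, inverted output ✓; others ✗
  U7: stuck-at-0, inverted output ✓; others ✗
  U8: stuck-at-0, inverted output ✓; others ✗
Consistent faults: {U1 stuck-at-0, U1 inverted output, U4 stuck-at-0, U4 inverted output, U5 stuck-at-1, U5 inverted output, U6 stuck-at-1, U6 inverted output, U7 stuck-at-0, U7 inverted output, U8 stuck-at-0, U8 inverted output} — 12 in all.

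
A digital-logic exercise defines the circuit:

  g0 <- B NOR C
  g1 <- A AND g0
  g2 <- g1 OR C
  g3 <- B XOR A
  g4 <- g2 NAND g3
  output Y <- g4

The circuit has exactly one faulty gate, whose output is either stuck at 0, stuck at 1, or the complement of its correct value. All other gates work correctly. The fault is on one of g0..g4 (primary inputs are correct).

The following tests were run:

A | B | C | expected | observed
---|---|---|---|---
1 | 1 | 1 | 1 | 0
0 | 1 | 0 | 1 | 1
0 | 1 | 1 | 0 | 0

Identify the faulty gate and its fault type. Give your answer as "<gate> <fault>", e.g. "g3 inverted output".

Fault-free values for test 1 (A=1, B=1, C=1): g0=0, g1=0, g2=1, g3=0, g4=1, giving Y=1. Observed 0.
Test 1: faults giving observed 0 are {g3 stuck-at-1, g3 inverted output, g4 stuck-at-0, g4 inverted output}.
Test 2 (A=0, B=1, C=0): fault-free g0=0, g1=0, g2=0, g3=1, g4=1 → 1; observed 1. Eliminates g4 stuck-at-0, g4 inverted output.
Test 3 (A=0, B=1, C=1): fault-free g0=0, g1=0, g2=1, g3=1, g4=0 → 0; observed 0. Eliminates g3 inverted output.
Only g3 stuck-at-1 is consistent with every test.

g3 stuck-at-1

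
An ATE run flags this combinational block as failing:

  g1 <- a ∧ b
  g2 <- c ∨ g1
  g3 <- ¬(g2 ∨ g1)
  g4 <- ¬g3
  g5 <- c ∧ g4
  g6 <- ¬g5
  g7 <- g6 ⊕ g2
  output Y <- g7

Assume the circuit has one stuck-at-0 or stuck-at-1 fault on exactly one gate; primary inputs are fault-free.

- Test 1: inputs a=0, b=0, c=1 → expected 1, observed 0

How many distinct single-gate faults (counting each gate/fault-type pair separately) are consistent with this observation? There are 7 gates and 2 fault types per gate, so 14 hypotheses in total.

Fault-free: g1=0, g2=1, g3=0, g4=1, g5=1, g6=0, g7=1 → 1. Observed 0.
  g1 stuck-at-0: output 1 ✗
  g1 stuck-at-1: output 1 ✗
  g2 stuck-at-0: output 1 ✗
  g2 stuck-at-1: output 1 ✗
  g3 stuck-at-0: output 1 ✗
  g3 stuck-at-1: output 0 ✓
  g4 stuck-at-0: output 0 ✓
  g4 stuck-at-1: output 1 ✗
  g5 stuck-at-0: output 0 ✓
  g5 stuck-at-1: output 1 ✗
  g6 stuck-at-0: output 1 ✗
  g6 stuck-at-1: output 0 ✓
  g7 stuck-at-0: output 0 ✓
  g7 stuck-at-1: output 1 ✗
Consistent faults: {g3 stuck-at-1, g4 stuck-at-0, g5 stuck-at-0, g6 stuck-at-1, g7 stuck-at-0} — 5 in all.

5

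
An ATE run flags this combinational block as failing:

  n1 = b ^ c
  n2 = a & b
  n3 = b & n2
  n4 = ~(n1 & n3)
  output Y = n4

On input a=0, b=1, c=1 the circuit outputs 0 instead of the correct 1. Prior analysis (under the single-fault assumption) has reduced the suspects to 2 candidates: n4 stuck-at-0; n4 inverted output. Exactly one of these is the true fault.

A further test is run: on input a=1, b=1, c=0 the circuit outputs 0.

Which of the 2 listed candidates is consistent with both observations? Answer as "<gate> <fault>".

n4 stuck-at-0

Evaluate each candidate on input a=1, b=1, c=0:
  n4 stuck-at-0: n1=1, n2=1, n3=1, n4=0 [stuck-at-0] → 0 — matches
  n4 inverted output: n1=1, n2=1, n3=1, n4=1 [inverted output] → 1 — eliminated
Only n4 stuck-at-0 reproduces the observed 0.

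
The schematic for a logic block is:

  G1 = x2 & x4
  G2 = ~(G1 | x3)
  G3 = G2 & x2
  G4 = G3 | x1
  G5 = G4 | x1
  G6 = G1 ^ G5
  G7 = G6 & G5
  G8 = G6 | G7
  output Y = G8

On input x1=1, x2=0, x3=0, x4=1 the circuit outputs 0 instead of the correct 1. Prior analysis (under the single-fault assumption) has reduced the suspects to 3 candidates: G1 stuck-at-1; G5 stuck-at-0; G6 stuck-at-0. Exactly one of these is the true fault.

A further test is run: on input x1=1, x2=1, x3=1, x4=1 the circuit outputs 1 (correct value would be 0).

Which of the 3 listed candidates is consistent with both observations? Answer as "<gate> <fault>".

G5 stuck-at-0

Evaluate each candidate on input x1=1, x2=1, x3=1, x4=1:
  G1 stuck-at-1: G1=1 [stuck-at-1], G2=0, G3=0, G4=1, G5=1, G6=0, G7=0, G8=0 → 0 — eliminated
  G5 stuck-at-0: G1=1, G2=0, G3=0, G4=1, G5=0 [stuck-at-0], G6=1, G7=0, G8=1 → 1 — matches
  G6 stuck-at-0: G1=1, G2=0, G3=0, G4=1, G5=1, G6=0 [stuck-at-0], G7=0, G8=0 → 0 — eliminated
Only G5 stuck-at-0 reproduces the observed 1.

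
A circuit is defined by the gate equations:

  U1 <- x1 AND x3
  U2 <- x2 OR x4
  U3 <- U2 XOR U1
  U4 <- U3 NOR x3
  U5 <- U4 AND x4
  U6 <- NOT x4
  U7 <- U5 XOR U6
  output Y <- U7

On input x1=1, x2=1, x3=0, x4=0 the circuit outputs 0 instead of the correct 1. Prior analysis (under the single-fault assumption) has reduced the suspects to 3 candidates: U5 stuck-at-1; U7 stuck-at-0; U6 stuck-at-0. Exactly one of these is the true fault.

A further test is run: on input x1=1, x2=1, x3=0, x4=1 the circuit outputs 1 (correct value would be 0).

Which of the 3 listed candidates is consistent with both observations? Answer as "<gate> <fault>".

U5 stuck-at-1

Evaluate each candidate on input x1=1, x2=1, x3=0, x4=1:
  U5 stuck-at-1: U1=0, U2=1, U3=1, U4=0, U5=1 [stuck-at-1], U6=0, U7=1 → 1 — matches
  U7 stuck-at-0: U1=0, U2=1, U3=1, U4=0, U5=0, U6=0, U7=0 [stuck-at-0] → 0 — eliminated
  U6 stuck-at-0: U1=0, U2=1, U3=1, U4=0, U5=0, U6=0 [stuck-at-0], U7=0 → 0 — eliminated
Only U5 stuck-at-1 reproduces the observed 1.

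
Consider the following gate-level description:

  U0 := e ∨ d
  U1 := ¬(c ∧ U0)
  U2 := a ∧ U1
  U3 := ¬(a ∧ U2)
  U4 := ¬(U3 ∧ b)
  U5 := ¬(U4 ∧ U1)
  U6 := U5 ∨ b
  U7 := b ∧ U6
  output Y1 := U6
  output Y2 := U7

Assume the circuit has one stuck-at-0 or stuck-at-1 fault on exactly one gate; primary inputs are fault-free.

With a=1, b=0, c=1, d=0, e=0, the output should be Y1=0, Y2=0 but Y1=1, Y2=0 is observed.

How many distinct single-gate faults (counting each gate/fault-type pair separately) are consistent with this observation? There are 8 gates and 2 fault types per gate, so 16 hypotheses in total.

Fault-free: U0=0, U1=1, U2=1, U3=0, U4=1, U5=0, U6=0, U7=0 → Y1=0, Y2=0. Observed Y1=1, Y2=0.
  U0: stuck-at-1 ✓; others ✗
  U1: stuck-at-0 ✓; others ✗
  U2: none of the 2 fault types match ✗
  U3: none of the 2 fault types match ✗
  U4: stuck-at-0 ✓; others ✗
  U5: stuck-at-1 ✓; others ✗
  U6: stuck-at-1 ✓; others ✗
  U7: none of the 2 fault types match ✗
Consistent faults: {U0 stuck-at-1, U1 stuck-at-0, U4 stuck-at-0, U5 stuck-at-1, U6 stuck-at-1} — 5 in all.

5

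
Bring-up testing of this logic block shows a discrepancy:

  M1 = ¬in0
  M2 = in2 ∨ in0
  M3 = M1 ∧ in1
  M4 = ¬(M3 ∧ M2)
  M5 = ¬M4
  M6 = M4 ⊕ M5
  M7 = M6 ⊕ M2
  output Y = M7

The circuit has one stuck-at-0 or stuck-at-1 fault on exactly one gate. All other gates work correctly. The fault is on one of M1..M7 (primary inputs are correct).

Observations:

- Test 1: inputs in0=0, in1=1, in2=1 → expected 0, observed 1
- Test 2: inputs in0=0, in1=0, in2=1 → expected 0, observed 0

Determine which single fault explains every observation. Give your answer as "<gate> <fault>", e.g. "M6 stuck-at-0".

Fault-free values for test 1 (in0=0, in1=1, in2=1): M1=1, M2=1, M3=1, M4=0, M5=1, M6=1, M7=0, giving Y=0. Observed 1.
Test 1: faults giving observed 1 are {M2 stuck-at-0, M5 stuck-at-0, M6 stuck-at-0, M7 stuck-at-1}.
Test 2 (in0=0, in1=0, in2=1): fault-free M1=1, M2=1, M3=0, M4=1, M5=0, M6=1, M7=0 → 0; observed 0. Eliminates M2 stuck-at-0, M6 stuck-at-0, M7 stuck-at-1.
Only M5 stuck-at-0 is consistent with every test.

M5 stuck-at-0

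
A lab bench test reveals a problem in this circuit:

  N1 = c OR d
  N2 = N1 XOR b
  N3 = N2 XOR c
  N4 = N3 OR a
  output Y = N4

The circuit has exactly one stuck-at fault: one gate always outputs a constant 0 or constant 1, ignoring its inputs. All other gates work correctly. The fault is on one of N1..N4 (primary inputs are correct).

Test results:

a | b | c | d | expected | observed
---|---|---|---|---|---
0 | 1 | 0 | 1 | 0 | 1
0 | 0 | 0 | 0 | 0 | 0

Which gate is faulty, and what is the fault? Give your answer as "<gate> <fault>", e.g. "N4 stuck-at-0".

Fault-free values for test 1 (a=0, b=1, c=0, d=1): N1=1, N2=0, N3=0, N4=0, giving Y=0. Observed 1.
Test 1: faults giving observed 1 are {N1 stuck-at-0, N2 stuck-at-1, N3 stuck-at-1, N4 stuck-at-1}.
Test 2 (a=0, b=0, c=0, d=0): fault-free N1=0, N2=0, N3=0, N4=0 → 0; observed 0. Eliminates N2 stuck-at-1, N3 stuck-at-1, N4 stuck-at-1.
Only N1 stuck-at-0 is consistent with every test.

N1 stuck-at-0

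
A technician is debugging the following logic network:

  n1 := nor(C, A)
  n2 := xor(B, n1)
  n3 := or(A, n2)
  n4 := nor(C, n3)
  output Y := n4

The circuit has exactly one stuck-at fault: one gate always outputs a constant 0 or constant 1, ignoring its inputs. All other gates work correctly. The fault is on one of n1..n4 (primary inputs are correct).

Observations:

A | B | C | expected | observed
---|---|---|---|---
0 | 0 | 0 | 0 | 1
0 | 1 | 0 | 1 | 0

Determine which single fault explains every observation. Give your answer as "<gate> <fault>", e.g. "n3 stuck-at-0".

Fault-free values for test 1 (A=0, B=0, C=0): n1=1, n2=1, n3=1, n4=0, giving Y=0. Observed 1.
Test 1: faults giving observed 1 are {n1 stuck-at-0, n2 stuck-at-0, n3 stuck-at-0, n4 stuck-at-1}.
Test 2 (A=0, B=1, C=0): fault-free n1=1, n2=0, n3=0, n4=1 → 1; observed 0. Eliminates n2 stuck-at-0, n3 stuck-at-0, n4 stuck-at-1.
Only n1 stuck-at-0 is consistent with every test.

n1 stuck-at-0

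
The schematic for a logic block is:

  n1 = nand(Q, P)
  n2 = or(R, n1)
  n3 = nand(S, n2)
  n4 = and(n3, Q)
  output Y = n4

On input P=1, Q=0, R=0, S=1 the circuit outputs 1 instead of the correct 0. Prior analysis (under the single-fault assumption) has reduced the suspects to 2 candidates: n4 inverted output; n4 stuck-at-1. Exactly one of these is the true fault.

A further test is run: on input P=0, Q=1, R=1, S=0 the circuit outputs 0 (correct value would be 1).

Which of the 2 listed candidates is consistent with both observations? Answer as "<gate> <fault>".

n4 inverted output

Evaluate each candidate on input P=0, Q=1, R=1, S=0:
  n4 inverted output: n1=1, n2=1, n3=1, n4=0 [inverted output] → 0 — matches
  n4 stuck-at-1: n1=1, n2=1, n3=1, n4=1 [stuck-at-1] → 1 — eliminated
Only n4 inverted output reproduces the observed 0.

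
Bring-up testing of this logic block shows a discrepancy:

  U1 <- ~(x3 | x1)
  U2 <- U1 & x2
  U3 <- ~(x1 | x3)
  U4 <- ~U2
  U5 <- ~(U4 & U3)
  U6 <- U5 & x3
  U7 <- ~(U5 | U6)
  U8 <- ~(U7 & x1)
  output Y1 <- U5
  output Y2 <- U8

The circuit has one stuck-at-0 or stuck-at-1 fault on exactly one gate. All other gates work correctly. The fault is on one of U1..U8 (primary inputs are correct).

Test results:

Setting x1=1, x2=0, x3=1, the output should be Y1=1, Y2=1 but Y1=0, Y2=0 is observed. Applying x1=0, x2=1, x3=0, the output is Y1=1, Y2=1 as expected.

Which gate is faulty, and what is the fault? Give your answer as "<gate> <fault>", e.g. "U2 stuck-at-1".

Fault-free values for test 1 (x1=1, x2=0, x3=1): U1=0, U2=0, U3=0, U4=1, U5=1, U6=1, U7=0, U8=1, giving Y1=1, Y2=1. Observed Y1=0, Y2=0.
Test 1: faults giving observed Y1=0, Y2=0 are {U3 stuck-at-1, U5 stuck-at-0}.
Test 2 (x1=0, x2=1, x3=0): fault-free U1=1, U2=1, U3=1, U4=0, U5=1, U6=0, U7=0, U8=1 → Y1=1, Y2=1; observed Y1=1, Y2=1. Eliminates U5 stuck-at-0.
Only U3 stuck-at-1 is consistent with every test.

U3 stuck-at-1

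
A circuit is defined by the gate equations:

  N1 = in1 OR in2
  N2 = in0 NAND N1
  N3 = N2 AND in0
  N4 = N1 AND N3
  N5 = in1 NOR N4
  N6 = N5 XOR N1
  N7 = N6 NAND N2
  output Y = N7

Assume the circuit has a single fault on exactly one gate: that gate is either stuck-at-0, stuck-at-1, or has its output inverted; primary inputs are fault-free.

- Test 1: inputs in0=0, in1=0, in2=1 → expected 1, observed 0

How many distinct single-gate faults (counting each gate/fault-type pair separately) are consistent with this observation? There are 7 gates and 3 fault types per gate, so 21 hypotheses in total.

Fault-free: N1=1, N2=1, N3=0, N4=0, N5=1, N6=0, N7=1 → 1. Observed 0.
  N1: stuck-at-0, inverted output ✓; others ✗
  N2: none of the 3 fault types match ✗
  N3: stuck-at-1, inverted output ✓; others ✗
  N4: stuck-at-1, inverted output ✓; others ✗
  N5: stuck-at-0, inverted output ✓; others ✗
  N6: stuck-at-1, inverted output ✓; others ✗
  N7: stuck-at-0, inverted output ✓; others ✗
Consistent faults: {N1 stuck-at-0, N1 inverted output, N3 stuck-at-1, N3 inverted output, N4 stuck-at-1, N4 inverted output, N5 stuck-at-0, N5 inverted output, N6 stuck-at-1, N6 inverted output, N7 stuck-at-0, N7 inverted output} — 12 in all.

12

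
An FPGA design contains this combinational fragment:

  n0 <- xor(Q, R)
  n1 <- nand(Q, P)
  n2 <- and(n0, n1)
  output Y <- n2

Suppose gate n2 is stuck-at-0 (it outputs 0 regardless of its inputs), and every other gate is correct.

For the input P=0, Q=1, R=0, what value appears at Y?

0

Propagate with n2 forced: n0=1, n1=1, n2=0 [stuck-at-0].
So Y = 0. (Without the fault it would be 1.)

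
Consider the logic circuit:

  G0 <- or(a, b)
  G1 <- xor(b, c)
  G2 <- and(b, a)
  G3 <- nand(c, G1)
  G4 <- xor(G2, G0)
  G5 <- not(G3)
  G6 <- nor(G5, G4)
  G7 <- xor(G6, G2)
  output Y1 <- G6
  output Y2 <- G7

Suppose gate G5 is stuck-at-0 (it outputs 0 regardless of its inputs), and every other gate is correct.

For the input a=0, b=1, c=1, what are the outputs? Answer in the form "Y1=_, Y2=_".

Y1=0, Y2=0

Propagate with G5 forced: G0=1, G1=0, G2=0, G3=1, G4=1, G5=0 [stuck-at-0], G6=0, G7=0.
So the outputs are Y1=0, Y2=0. (Same as the fault-free value — the fault is masked on this input.)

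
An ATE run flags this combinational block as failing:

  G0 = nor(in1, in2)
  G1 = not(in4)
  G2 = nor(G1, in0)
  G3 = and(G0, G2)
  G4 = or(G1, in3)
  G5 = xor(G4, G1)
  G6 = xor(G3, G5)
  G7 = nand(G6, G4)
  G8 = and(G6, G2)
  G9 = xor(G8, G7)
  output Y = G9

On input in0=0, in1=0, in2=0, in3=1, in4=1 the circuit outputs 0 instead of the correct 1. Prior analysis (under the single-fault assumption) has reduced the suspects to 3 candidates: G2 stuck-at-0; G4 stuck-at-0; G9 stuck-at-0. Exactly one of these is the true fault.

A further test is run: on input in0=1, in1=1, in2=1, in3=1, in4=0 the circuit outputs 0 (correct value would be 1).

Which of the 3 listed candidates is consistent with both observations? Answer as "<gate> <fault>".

G9 stuck-at-0

Evaluate each candidate on input in0=1, in1=1, in2=1, in3=1, in4=0:
  G2 stuck-at-0: G0=0, G1=1, G2=0 [stuck-at-0], G3=0, G4=1, G5=0, G6=0, G7=1, G8=0, G9=1 → 1 — eliminated
  G4 stuck-at-0: G0=0, G1=1, G2=0, G3=0, G4=0 [stuck-at-0], G5=1, G6=1, G7=1, G8=0, G9=1 → 1 — eliminated
  G9 stuck-at-0: G0=0, G1=1, G2=0, G3=0, G4=1, G5=0, G6=0, G7=1, G8=0, G9=0 [stuck-at-0] → 0 — matches
Only G9 stuck-at-0 reproduces the observed 0.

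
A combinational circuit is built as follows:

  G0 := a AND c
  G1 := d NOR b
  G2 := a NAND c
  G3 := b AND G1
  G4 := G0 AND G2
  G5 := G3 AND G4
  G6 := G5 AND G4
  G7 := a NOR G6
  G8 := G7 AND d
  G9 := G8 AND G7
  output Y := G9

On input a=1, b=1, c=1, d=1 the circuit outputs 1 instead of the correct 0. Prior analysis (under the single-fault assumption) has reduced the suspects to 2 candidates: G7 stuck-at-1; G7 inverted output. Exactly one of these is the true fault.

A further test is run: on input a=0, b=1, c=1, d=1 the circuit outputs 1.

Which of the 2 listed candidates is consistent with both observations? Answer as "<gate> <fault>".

Evaluate each candidate on input a=0, b=1, c=1, d=1:
  G7 stuck-at-1: G0=0, G1=0, G2=1, G3=0, G4=0, G5=0, G6=0, G7=1 [stuck-at-1], G8=1, G9=1 → 1 — matches
  G7 inverted output: G0=0, G1=0, G2=1, G3=0, G4=0, G5=0, G6=0, G7=0 [inverted output], G8=0, G9=0 → 0 — eliminated
Only G7 stuck-at-1 reproduces the observed 1.

G7 stuck-at-1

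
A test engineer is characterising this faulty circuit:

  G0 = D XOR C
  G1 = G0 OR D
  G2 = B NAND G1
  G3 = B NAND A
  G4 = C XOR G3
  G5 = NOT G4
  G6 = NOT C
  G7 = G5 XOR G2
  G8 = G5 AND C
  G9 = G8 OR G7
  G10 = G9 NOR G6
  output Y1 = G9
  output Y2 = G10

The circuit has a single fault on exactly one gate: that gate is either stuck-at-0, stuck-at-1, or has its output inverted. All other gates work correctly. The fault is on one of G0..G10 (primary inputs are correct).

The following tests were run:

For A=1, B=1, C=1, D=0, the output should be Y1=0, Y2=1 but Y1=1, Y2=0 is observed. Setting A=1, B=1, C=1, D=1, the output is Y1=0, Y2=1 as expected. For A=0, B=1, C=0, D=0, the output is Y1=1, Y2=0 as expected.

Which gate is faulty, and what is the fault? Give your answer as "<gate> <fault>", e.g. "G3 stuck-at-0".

G0 stuck-at-0

Fault-free values for test 1 (A=1, B=1, C=1, D=0): G0=1, G1=1, G2=0, G3=0, G4=1, G5=0, G6=0, G7=0, G8=0, G9=0, G10=1, giving Y1=0, Y2=1. Observed Y1=1, Y2=0.
Test 1: faults giving observed Y1=1, Y2=0 are {G0 stuck-at-0, G0 inverted output, G1 stuck-at-0, G1 inverted output, G2 stuck-at-1, G2 inverted output, G3 stuck-at-1, G3 inverted output, G4 stuck-at-0, G4 inverted output, G5 stuck-at-1, G5 inverted output, G7 stuck-at-1, G7 inverted output, G8 stuck-at-1, G8 inverted output, G9 stuck-at-1, G9 inverted output}.
Test 2 (A=1, B=1, C=1, D=1): fault-free G0=0, G1=1, G2=0, G3=0, G4=1, G5=0, G6=0, G7=0, G8=0, G9=0, G10=1 → Y1=0, Y2=1; observed Y1=0, Y2=1. Eliminates G1 stuck-at-0, G1 inverted output, G2 stuck-at-1, G2 inverted output, G3 stuck-at-1, G3 inverted output, G4 stuck-at-0, G4 inverted output, G5 stuck-at-1, G5 inverted output, G7 stuck-at-1, G7 inverted output, G8 stuck-at-1, G8 inverted output, G9 stuck-at-1, G9 inverted output.
Test 3 (A=0, B=1, C=0, D=0): fault-free G0=0, G1=0, G2=1, G3=1, G4=1, G5=0, G6=1, G7=1, G8=0, G9=1, G10=0 → Y1=1, Y2=0; observed Y1=1, Y2=0. Eliminates G0 inverted output.
Only G0 stuck-at-0 is consistent with every test.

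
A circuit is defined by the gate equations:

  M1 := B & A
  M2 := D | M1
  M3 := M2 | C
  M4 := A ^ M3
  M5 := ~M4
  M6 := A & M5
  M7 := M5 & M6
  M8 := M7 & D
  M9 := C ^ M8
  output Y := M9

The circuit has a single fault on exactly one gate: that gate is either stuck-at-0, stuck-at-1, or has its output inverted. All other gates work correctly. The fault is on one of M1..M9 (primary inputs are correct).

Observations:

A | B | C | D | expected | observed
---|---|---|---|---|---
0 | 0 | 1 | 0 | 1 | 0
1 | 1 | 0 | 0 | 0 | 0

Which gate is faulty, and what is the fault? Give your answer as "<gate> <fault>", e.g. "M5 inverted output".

M9 stuck-at-0

Fault-free values for test 1 (A=0, B=0, C=1, D=0): M1=0, M2=0, M3=1, M4=1, M5=0, M6=0, M7=0, M8=0, M9=1, giving Y=1. Observed 0.
Test 1: faults giving observed 0 are {M8 stuck-at-1, M8 inverted output, M9 stuck-at-0, M9 inverted output}.
Test 2 (A=1, B=1, C=0, D=0): fault-free M1=1, M2=1, M3=1, M4=0, M5=1, M6=1, M7=1, M8=0, M9=0 → 0; observed 0. Eliminates M8 stuck-at-1, M8 inverted output, M9 inverted output.
Only M9 stuck-at-0 is consistent with every test.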